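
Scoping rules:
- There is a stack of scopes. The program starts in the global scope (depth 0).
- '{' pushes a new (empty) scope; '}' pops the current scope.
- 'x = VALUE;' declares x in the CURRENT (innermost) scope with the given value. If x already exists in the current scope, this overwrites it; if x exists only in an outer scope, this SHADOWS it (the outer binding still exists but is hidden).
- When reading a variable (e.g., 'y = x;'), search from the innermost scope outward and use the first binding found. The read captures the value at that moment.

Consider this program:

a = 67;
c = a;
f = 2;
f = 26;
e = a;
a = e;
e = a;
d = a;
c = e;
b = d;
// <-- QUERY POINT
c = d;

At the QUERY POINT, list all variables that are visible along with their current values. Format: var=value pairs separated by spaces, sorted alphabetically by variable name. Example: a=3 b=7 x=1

Step 1: declare a=67 at depth 0
Step 2: declare c=(read a)=67 at depth 0
Step 3: declare f=2 at depth 0
Step 4: declare f=26 at depth 0
Step 5: declare e=(read a)=67 at depth 0
Step 6: declare a=(read e)=67 at depth 0
Step 7: declare e=(read a)=67 at depth 0
Step 8: declare d=(read a)=67 at depth 0
Step 9: declare c=(read e)=67 at depth 0
Step 10: declare b=(read d)=67 at depth 0
Visible at query point: a=67 b=67 c=67 d=67 e=67 f=26

Answer: a=67 b=67 c=67 d=67 e=67 f=26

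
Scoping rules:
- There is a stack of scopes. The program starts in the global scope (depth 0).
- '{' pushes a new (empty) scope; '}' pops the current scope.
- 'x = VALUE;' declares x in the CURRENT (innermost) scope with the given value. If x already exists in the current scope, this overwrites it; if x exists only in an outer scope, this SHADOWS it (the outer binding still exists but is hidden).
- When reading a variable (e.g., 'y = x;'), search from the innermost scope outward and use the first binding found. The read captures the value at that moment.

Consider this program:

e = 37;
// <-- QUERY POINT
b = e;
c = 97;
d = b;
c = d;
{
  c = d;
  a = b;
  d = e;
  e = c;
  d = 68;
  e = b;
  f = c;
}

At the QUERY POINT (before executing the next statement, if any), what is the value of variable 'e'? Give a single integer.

Step 1: declare e=37 at depth 0
Visible at query point: e=37

Answer: 37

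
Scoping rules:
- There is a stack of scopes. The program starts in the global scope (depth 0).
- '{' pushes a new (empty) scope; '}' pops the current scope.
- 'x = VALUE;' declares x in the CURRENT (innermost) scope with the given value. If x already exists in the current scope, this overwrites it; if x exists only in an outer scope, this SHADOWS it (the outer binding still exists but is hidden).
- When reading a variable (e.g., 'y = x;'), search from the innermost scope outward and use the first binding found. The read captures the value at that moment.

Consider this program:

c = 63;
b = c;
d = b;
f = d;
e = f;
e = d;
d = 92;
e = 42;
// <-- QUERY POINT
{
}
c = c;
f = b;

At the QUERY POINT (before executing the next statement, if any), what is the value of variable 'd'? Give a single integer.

Answer: 92

Derivation:
Step 1: declare c=63 at depth 0
Step 2: declare b=(read c)=63 at depth 0
Step 3: declare d=(read b)=63 at depth 0
Step 4: declare f=(read d)=63 at depth 0
Step 5: declare e=(read f)=63 at depth 0
Step 6: declare e=(read d)=63 at depth 0
Step 7: declare d=92 at depth 0
Step 8: declare e=42 at depth 0
Visible at query point: b=63 c=63 d=92 e=42 f=63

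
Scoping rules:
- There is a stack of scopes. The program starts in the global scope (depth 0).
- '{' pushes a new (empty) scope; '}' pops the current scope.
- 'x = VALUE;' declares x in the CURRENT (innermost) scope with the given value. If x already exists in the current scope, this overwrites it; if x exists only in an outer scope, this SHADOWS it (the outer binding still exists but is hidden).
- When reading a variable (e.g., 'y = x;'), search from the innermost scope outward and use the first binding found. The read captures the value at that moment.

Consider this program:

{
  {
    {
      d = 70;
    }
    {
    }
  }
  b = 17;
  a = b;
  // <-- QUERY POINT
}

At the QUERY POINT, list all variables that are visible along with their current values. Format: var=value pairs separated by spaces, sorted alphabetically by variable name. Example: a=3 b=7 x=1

Answer: a=17 b=17

Derivation:
Step 1: enter scope (depth=1)
Step 2: enter scope (depth=2)
Step 3: enter scope (depth=3)
Step 4: declare d=70 at depth 3
Step 5: exit scope (depth=2)
Step 6: enter scope (depth=3)
Step 7: exit scope (depth=2)
Step 8: exit scope (depth=1)
Step 9: declare b=17 at depth 1
Step 10: declare a=(read b)=17 at depth 1
Visible at query point: a=17 b=17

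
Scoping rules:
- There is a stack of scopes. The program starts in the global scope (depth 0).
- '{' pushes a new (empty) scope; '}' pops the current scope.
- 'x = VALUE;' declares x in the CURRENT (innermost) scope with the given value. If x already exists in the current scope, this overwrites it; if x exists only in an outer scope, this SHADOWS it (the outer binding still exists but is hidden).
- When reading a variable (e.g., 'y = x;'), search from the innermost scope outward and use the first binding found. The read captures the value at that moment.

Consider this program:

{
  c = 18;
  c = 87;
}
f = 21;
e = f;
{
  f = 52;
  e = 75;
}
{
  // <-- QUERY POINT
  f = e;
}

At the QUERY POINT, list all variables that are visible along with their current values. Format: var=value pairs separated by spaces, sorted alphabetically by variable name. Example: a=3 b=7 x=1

Step 1: enter scope (depth=1)
Step 2: declare c=18 at depth 1
Step 3: declare c=87 at depth 1
Step 4: exit scope (depth=0)
Step 5: declare f=21 at depth 0
Step 6: declare e=(read f)=21 at depth 0
Step 7: enter scope (depth=1)
Step 8: declare f=52 at depth 1
Step 9: declare e=75 at depth 1
Step 10: exit scope (depth=0)
Step 11: enter scope (depth=1)
Visible at query point: e=21 f=21

Answer: e=21 f=21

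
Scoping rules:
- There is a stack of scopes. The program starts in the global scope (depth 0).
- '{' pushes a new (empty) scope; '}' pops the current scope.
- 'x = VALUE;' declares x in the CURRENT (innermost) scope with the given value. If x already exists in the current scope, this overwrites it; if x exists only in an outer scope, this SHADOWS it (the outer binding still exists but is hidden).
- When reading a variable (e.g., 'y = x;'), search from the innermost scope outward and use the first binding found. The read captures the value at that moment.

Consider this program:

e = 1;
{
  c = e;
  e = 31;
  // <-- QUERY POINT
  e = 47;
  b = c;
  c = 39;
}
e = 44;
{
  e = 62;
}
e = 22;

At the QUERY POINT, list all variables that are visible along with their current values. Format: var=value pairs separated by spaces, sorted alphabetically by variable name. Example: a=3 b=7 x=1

Step 1: declare e=1 at depth 0
Step 2: enter scope (depth=1)
Step 3: declare c=(read e)=1 at depth 1
Step 4: declare e=31 at depth 1
Visible at query point: c=1 e=31

Answer: c=1 e=31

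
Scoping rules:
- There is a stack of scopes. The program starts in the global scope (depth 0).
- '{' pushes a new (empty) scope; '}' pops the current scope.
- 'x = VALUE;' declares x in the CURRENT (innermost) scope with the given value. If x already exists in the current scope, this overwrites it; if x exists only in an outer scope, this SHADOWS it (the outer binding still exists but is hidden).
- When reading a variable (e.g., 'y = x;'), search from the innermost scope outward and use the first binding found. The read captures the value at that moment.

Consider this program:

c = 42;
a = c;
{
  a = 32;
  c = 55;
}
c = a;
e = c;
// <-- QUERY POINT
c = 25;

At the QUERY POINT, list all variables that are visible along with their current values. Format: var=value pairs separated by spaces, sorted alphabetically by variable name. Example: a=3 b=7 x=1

Answer: a=42 c=42 e=42

Derivation:
Step 1: declare c=42 at depth 0
Step 2: declare a=(read c)=42 at depth 0
Step 3: enter scope (depth=1)
Step 4: declare a=32 at depth 1
Step 5: declare c=55 at depth 1
Step 6: exit scope (depth=0)
Step 7: declare c=(read a)=42 at depth 0
Step 8: declare e=(read c)=42 at depth 0
Visible at query point: a=42 c=42 e=42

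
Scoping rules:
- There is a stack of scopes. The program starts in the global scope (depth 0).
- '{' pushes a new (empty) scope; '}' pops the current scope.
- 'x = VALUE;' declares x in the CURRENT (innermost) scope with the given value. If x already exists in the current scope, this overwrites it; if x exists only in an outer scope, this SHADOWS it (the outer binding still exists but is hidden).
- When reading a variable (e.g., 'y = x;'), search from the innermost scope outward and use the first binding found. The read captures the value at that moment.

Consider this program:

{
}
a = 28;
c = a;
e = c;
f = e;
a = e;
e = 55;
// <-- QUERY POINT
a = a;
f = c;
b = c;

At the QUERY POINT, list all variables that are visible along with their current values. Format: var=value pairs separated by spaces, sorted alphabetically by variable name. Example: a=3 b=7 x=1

Step 1: enter scope (depth=1)
Step 2: exit scope (depth=0)
Step 3: declare a=28 at depth 0
Step 4: declare c=(read a)=28 at depth 0
Step 5: declare e=(read c)=28 at depth 0
Step 6: declare f=(read e)=28 at depth 0
Step 7: declare a=(read e)=28 at depth 0
Step 8: declare e=55 at depth 0
Visible at query point: a=28 c=28 e=55 f=28

Answer: a=28 c=28 e=55 f=28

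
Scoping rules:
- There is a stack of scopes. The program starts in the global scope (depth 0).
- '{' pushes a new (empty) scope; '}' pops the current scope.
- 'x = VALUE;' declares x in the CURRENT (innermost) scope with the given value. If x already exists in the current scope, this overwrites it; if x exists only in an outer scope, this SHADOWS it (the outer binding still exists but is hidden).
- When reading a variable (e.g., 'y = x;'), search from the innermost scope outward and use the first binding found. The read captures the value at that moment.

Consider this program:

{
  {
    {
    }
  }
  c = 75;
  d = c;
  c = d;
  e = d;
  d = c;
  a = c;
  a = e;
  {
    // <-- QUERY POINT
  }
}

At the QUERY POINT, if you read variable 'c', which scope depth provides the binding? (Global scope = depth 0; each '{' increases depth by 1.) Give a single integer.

Step 1: enter scope (depth=1)
Step 2: enter scope (depth=2)
Step 3: enter scope (depth=3)
Step 4: exit scope (depth=2)
Step 5: exit scope (depth=1)
Step 6: declare c=75 at depth 1
Step 7: declare d=(read c)=75 at depth 1
Step 8: declare c=(read d)=75 at depth 1
Step 9: declare e=(read d)=75 at depth 1
Step 10: declare d=(read c)=75 at depth 1
Step 11: declare a=(read c)=75 at depth 1
Step 12: declare a=(read e)=75 at depth 1
Step 13: enter scope (depth=2)
Visible at query point: a=75 c=75 d=75 e=75

Answer: 1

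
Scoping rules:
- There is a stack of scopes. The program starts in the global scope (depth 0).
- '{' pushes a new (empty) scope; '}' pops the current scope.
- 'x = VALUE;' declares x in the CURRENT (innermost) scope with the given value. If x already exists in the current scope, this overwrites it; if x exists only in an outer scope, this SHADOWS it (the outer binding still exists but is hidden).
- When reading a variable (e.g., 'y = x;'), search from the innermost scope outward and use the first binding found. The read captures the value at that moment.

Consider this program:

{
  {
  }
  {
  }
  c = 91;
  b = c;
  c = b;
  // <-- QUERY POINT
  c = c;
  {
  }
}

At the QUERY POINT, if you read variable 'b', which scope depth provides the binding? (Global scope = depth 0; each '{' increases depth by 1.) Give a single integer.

Answer: 1

Derivation:
Step 1: enter scope (depth=1)
Step 2: enter scope (depth=2)
Step 3: exit scope (depth=1)
Step 4: enter scope (depth=2)
Step 5: exit scope (depth=1)
Step 6: declare c=91 at depth 1
Step 7: declare b=(read c)=91 at depth 1
Step 8: declare c=(read b)=91 at depth 1
Visible at query point: b=91 c=91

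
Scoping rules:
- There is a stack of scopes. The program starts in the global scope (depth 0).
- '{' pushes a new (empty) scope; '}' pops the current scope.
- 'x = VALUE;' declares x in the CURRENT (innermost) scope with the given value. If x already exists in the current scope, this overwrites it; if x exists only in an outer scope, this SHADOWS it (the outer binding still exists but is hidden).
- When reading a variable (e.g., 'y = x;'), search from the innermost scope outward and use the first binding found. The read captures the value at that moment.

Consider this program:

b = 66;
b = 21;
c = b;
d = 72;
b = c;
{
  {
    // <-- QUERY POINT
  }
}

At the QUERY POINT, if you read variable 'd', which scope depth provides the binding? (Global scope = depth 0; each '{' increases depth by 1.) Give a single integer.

Step 1: declare b=66 at depth 0
Step 2: declare b=21 at depth 0
Step 3: declare c=(read b)=21 at depth 0
Step 4: declare d=72 at depth 0
Step 5: declare b=(read c)=21 at depth 0
Step 6: enter scope (depth=1)
Step 7: enter scope (depth=2)
Visible at query point: b=21 c=21 d=72

Answer: 0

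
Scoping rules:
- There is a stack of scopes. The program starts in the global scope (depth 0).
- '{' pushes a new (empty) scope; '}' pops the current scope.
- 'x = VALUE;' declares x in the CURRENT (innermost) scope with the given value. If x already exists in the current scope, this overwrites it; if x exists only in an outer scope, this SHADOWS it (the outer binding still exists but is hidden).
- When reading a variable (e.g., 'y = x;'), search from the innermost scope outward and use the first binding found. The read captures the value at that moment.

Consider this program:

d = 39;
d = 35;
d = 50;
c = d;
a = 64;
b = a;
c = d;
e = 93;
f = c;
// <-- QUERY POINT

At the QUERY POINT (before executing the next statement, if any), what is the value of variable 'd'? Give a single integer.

Answer: 50

Derivation:
Step 1: declare d=39 at depth 0
Step 2: declare d=35 at depth 0
Step 3: declare d=50 at depth 0
Step 4: declare c=(read d)=50 at depth 0
Step 5: declare a=64 at depth 0
Step 6: declare b=(read a)=64 at depth 0
Step 7: declare c=(read d)=50 at depth 0
Step 8: declare e=93 at depth 0
Step 9: declare f=(read c)=50 at depth 0
Visible at query point: a=64 b=64 c=50 d=50 e=93 f=50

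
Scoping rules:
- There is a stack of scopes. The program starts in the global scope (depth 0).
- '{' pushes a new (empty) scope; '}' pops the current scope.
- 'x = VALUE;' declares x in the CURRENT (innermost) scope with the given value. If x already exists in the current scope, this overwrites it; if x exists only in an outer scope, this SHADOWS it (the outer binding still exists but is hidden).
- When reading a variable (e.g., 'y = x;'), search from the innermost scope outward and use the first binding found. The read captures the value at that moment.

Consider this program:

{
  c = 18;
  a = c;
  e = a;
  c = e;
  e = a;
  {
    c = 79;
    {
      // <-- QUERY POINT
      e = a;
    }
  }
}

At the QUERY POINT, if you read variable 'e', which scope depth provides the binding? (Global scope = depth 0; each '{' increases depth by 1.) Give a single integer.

Step 1: enter scope (depth=1)
Step 2: declare c=18 at depth 1
Step 3: declare a=(read c)=18 at depth 1
Step 4: declare e=(read a)=18 at depth 1
Step 5: declare c=(read e)=18 at depth 1
Step 6: declare e=(read a)=18 at depth 1
Step 7: enter scope (depth=2)
Step 8: declare c=79 at depth 2
Step 9: enter scope (depth=3)
Visible at query point: a=18 c=79 e=18

Answer: 1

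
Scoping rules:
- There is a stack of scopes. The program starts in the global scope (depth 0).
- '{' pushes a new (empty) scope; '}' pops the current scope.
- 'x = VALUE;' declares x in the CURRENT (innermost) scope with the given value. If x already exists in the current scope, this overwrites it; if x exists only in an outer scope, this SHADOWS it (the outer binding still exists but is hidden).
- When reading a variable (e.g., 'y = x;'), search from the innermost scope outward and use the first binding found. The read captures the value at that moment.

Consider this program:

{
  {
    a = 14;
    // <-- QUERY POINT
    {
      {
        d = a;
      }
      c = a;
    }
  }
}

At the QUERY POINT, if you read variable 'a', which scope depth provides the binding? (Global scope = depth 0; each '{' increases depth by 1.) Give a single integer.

Answer: 2

Derivation:
Step 1: enter scope (depth=1)
Step 2: enter scope (depth=2)
Step 3: declare a=14 at depth 2
Visible at query point: a=14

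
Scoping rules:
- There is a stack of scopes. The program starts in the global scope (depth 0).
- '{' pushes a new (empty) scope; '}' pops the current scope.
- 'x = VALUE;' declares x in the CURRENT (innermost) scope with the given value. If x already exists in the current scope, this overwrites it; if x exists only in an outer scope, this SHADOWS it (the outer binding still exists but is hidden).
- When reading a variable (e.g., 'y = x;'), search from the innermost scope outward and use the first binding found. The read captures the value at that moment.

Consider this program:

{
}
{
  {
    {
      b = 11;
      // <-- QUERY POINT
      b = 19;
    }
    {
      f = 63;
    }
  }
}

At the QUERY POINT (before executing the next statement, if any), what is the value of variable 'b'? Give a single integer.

Step 1: enter scope (depth=1)
Step 2: exit scope (depth=0)
Step 3: enter scope (depth=1)
Step 4: enter scope (depth=2)
Step 5: enter scope (depth=3)
Step 6: declare b=11 at depth 3
Visible at query point: b=11

Answer: 11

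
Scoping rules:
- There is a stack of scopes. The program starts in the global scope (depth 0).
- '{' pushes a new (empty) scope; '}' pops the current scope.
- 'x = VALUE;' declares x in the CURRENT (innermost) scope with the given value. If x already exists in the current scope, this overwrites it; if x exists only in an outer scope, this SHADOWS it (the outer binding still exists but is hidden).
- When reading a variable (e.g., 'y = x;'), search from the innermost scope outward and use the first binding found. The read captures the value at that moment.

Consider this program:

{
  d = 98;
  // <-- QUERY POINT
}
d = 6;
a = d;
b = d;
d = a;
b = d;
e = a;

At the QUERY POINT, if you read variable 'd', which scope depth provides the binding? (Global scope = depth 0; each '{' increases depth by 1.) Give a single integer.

Step 1: enter scope (depth=1)
Step 2: declare d=98 at depth 1
Visible at query point: d=98

Answer: 1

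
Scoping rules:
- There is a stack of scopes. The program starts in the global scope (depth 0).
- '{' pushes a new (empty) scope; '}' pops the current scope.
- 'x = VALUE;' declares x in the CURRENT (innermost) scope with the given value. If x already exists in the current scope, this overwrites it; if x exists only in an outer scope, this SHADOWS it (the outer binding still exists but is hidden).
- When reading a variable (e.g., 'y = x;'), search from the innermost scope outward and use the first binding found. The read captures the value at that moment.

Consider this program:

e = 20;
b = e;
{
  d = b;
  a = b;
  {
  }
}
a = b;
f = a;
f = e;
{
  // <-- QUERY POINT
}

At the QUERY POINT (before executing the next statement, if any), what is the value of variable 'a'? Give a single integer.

Step 1: declare e=20 at depth 0
Step 2: declare b=(read e)=20 at depth 0
Step 3: enter scope (depth=1)
Step 4: declare d=(read b)=20 at depth 1
Step 5: declare a=(read b)=20 at depth 1
Step 6: enter scope (depth=2)
Step 7: exit scope (depth=1)
Step 8: exit scope (depth=0)
Step 9: declare a=(read b)=20 at depth 0
Step 10: declare f=(read a)=20 at depth 0
Step 11: declare f=(read e)=20 at depth 0
Step 12: enter scope (depth=1)
Visible at query point: a=20 b=20 e=20 f=20

Answer: 20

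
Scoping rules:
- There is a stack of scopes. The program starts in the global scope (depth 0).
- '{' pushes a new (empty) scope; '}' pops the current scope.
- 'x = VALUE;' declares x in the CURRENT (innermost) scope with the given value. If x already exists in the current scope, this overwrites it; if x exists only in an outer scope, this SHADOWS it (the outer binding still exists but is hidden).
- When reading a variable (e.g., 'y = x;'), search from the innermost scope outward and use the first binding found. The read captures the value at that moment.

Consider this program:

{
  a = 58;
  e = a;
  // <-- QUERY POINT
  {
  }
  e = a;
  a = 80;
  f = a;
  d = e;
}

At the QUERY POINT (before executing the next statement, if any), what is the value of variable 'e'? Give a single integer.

Answer: 58

Derivation:
Step 1: enter scope (depth=1)
Step 2: declare a=58 at depth 1
Step 3: declare e=(read a)=58 at depth 1
Visible at query point: a=58 e=58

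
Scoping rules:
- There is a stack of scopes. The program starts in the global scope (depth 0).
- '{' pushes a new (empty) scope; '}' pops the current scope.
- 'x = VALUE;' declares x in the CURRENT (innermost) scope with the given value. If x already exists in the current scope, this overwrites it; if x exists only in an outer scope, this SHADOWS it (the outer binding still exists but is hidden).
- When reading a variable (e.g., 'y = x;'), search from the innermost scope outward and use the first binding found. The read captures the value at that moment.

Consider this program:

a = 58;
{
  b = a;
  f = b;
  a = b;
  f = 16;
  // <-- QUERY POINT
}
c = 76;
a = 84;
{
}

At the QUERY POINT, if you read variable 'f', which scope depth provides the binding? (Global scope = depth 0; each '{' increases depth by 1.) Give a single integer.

Step 1: declare a=58 at depth 0
Step 2: enter scope (depth=1)
Step 3: declare b=(read a)=58 at depth 1
Step 4: declare f=(read b)=58 at depth 1
Step 5: declare a=(read b)=58 at depth 1
Step 6: declare f=16 at depth 1
Visible at query point: a=58 b=58 f=16

Answer: 1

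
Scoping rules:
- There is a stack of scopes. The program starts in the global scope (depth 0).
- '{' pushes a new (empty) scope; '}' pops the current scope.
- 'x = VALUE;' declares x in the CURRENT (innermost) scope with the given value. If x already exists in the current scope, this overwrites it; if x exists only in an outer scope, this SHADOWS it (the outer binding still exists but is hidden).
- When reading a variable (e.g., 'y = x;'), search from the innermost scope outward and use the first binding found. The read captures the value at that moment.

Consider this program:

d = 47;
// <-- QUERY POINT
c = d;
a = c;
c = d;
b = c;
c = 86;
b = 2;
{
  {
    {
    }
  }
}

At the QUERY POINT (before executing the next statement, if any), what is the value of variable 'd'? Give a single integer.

Step 1: declare d=47 at depth 0
Visible at query point: d=47

Answer: 47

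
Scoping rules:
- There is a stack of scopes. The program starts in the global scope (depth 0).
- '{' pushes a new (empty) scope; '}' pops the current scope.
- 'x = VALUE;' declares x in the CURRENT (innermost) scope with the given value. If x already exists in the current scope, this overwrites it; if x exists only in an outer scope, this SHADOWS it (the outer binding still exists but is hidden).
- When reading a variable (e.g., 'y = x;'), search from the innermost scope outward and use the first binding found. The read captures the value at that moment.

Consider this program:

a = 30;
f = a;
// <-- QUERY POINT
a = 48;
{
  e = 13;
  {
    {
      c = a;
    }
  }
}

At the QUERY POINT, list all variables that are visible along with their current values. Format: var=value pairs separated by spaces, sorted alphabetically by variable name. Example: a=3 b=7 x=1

Answer: a=30 f=30

Derivation:
Step 1: declare a=30 at depth 0
Step 2: declare f=(read a)=30 at depth 0
Visible at query point: a=30 f=30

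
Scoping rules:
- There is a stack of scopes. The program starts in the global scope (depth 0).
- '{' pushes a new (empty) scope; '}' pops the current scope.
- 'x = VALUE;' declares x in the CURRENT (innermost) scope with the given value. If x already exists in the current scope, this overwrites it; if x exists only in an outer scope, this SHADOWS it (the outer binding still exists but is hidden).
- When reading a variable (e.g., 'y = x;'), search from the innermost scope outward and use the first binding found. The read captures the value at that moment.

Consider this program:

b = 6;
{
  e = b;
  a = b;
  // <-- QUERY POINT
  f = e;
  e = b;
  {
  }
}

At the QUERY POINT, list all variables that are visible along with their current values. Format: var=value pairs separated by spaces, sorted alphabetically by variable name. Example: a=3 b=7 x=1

Answer: a=6 b=6 e=6

Derivation:
Step 1: declare b=6 at depth 0
Step 2: enter scope (depth=1)
Step 3: declare e=(read b)=6 at depth 1
Step 4: declare a=(read b)=6 at depth 1
Visible at query point: a=6 b=6 e=6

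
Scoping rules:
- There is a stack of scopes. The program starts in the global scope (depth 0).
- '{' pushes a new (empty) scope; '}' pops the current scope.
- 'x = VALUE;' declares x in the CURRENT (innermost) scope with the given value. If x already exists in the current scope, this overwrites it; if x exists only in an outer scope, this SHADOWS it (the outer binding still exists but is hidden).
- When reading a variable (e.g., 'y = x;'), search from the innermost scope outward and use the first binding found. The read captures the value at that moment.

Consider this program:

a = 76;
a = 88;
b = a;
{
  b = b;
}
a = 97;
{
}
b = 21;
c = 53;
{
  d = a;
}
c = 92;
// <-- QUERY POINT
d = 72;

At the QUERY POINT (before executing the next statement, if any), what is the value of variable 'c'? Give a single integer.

Answer: 92

Derivation:
Step 1: declare a=76 at depth 0
Step 2: declare a=88 at depth 0
Step 3: declare b=(read a)=88 at depth 0
Step 4: enter scope (depth=1)
Step 5: declare b=(read b)=88 at depth 1
Step 6: exit scope (depth=0)
Step 7: declare a=97 at depth 0
Step 8: enter scope (depth=1)
Step 9: exit scope (depth=0)
Step 10: declare b=21 at depth 0
Step 11: declare c=53 at depth 0
Step 12: enter scope (depth=1)
Step 13: declare d=(read a)=97 at depth 1
Step 14: exit scope (depth=0)
Step 15: declare c=92 at depth 0
Visible at query point: a=97 b=21 c=92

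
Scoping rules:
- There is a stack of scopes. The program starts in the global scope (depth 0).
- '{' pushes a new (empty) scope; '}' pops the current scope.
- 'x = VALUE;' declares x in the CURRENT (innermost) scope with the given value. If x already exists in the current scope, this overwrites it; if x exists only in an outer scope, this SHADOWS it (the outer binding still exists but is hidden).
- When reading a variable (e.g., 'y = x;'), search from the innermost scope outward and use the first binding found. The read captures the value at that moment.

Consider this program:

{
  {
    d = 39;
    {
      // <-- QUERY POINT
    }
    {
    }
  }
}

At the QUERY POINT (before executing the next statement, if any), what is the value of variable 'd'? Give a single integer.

Answer: 39

Derivation:
Step 1: enter scope (depth=1)
Step 2: enter scope (depth=2)
Step 3: declare d=39 at depth 2
Step 4: enter scope (depth=3)
Visible at query point: d=39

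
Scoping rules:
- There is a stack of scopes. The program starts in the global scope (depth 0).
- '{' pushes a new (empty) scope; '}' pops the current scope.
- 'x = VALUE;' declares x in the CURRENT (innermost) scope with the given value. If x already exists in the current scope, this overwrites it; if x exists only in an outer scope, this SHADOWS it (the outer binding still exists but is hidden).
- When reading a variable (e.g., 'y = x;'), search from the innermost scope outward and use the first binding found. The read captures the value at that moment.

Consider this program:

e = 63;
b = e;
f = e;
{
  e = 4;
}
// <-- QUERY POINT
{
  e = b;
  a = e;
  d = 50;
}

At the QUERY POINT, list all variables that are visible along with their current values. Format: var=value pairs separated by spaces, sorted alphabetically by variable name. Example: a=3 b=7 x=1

Answer: b=63 e=63 f=63

Derivation:
Step 1: declare e=63 at depth 0
Step 2: declare b=(read e)=63 at depth 0
Step 3: declare f=(read e)=63 at depth 0
Step 4: enter scope (depth=1)
Step 5: declare e=4 at depth 1
Step 6: exit scope (depth=0)
Visible at query point: b=63 e=63 f=63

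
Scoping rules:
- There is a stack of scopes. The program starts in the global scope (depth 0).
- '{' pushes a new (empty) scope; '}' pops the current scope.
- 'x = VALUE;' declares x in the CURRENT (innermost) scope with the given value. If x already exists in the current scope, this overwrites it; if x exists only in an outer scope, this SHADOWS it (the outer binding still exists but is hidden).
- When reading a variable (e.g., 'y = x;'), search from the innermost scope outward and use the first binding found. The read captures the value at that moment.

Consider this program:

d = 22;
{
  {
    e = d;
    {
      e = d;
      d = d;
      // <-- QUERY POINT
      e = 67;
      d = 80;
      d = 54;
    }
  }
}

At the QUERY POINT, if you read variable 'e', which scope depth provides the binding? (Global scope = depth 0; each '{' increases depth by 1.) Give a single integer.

Step 1: declare d=22 at depth 0
Step 2: enter scope (depth=1)
Step 3: enter scope (depth=2)
Step 4: declare e=(read d)=22 at depth 2
Step 5: enter scope (depth=3)
Step 6: declare e=(read d)=22 at depth 3
Step 7: declare d=(read d)=22 at depth 3
Visible at query point: d=22 e=22

Answer: 3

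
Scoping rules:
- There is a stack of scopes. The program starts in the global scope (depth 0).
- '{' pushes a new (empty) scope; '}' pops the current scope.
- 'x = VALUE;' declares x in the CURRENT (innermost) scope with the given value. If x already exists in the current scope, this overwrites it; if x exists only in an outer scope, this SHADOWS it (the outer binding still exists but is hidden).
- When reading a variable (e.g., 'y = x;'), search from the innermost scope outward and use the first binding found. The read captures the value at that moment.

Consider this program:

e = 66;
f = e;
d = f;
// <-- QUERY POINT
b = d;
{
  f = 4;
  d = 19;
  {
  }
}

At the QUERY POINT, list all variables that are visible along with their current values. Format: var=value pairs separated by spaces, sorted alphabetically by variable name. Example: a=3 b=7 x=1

Step 1: declare e=66 at depth 0
Step 2: declare f=(read e)=66 at depth 0
Step 3: declare d=(read f)=66 at depth 0
Visible at query point: d=66 e=66 f=66

Answer: d=66 e=66 f=66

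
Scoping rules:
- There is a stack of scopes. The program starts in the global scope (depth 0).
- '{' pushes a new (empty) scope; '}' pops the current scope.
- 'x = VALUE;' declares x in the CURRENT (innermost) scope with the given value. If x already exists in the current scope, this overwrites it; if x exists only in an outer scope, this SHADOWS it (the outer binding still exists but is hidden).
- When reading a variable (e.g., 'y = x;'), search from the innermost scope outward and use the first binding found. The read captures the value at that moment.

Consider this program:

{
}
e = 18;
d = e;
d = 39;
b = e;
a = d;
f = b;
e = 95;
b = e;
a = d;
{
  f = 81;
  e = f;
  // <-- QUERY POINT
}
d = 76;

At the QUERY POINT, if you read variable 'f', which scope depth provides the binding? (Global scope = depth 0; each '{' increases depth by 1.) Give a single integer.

Answer: 1

Derivation:
Step 1: enter scope (depth=1)
Step 2: exit scope (depth=0)
Step 3: declare e=18 at depth 0
Step 4: declare d=(read e)=18 at depth 0
Step 5: declare d=39 at depth 0
Step 6: declare b=(read e)=18 at depth 0
Step 7: declare a=(read d)=39 at depth 0
Step 8: declare f=(read b)=18 at depth 0
Step 9: declare e=95 at depth 0
Step 10: declare b=(read e)=95 at depth 0
Step 11: declare a=(read d)=39 at depth 0
Step 12: enter scope (depth=1)
Step 13: declare f=81 at depth 1
Step 14: declare e=(read f)=81 at depth 1
Visible at query point: a=39 b=95 d=39 e=81 f=81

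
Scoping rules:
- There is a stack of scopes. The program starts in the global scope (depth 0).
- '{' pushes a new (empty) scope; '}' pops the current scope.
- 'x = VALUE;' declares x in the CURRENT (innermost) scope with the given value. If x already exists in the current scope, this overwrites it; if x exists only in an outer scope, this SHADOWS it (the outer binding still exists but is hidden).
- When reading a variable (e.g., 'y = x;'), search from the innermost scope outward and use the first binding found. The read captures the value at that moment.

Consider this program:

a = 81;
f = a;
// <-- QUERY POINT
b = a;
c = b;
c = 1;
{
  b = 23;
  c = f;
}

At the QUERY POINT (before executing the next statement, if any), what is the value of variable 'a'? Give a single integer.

Answer: 81

Derivation:
Step 1: declare a=81 at depth 0
Step 2: declare f=(read a)=81 at depth 0
Visible at query point: a=81 f=81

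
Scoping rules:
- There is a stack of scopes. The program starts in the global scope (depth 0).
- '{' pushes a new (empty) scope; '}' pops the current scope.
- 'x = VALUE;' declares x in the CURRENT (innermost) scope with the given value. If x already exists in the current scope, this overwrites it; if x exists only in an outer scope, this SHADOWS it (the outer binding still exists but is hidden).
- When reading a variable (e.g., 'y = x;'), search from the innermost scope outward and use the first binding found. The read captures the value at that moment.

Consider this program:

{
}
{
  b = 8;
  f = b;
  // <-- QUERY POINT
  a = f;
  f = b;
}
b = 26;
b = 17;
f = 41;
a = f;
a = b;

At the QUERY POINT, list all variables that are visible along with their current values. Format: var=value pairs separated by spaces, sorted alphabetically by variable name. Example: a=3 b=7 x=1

Answer: b=8 f=8

Derivation:
Step 1: enter scope (depth=1)
Step 2: exit scope (depth=0)
Step 3: enter scope (depth=1)
Step 4: declare b=8 at depth 1
Step 5: declare f=(read b)=8 at depth 1
Visible at query point: b=8 f=8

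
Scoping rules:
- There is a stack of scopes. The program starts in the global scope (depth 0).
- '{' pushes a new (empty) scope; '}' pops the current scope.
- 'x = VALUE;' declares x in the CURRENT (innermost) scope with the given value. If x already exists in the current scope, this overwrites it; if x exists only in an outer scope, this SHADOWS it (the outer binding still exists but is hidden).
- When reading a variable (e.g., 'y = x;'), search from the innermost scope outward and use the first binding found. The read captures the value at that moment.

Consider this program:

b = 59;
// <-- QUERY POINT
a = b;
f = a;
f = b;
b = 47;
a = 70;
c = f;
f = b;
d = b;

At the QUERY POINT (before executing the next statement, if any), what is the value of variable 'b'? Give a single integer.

Step 1: declare b=59 at depth 0
Visible at query point: b=59

Answer: 59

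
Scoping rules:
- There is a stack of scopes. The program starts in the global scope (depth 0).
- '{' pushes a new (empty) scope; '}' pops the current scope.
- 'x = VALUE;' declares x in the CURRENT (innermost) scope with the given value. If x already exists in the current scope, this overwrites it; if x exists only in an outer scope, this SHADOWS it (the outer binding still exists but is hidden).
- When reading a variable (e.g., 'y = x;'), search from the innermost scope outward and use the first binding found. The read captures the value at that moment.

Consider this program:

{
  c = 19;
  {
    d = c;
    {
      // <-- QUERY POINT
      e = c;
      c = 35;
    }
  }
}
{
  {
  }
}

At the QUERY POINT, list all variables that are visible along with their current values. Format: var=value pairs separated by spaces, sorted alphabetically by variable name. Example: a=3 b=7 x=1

Step 1: enter scope (depth=1)
Step 2: declare c=19 at depth 1
Step 3: enter scope (depth=2)
Step 4: declare d=(read c)=19 at depth 2
Step 5: enter scope (depth=3)
Visible at query point: c=19 d=19

Answer: c=19 d=19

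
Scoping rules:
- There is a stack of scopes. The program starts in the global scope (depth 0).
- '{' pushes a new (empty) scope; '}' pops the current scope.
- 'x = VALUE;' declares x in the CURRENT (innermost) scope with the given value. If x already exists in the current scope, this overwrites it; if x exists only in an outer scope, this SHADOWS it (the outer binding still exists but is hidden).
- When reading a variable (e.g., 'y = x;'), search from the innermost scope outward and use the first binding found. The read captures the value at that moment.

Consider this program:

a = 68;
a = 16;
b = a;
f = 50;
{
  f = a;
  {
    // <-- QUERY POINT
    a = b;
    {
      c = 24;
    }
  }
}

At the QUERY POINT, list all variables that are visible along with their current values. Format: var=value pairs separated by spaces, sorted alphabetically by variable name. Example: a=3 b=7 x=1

Answer: a=16 b=16 f=16

Derivation:
Step 1: declare a=68 at depth 0
Step 2: declare a=16 at depth 0
Step 3: declare b=(read a)=16 at depth 0
Step 4: declare f=50 at depth 0
Step 5: enter scope (depth=1)
Step 6: declare f=(read a)=16 at depth 1
Step 7: enter scope (depth=2)
Visible at query point: a=16 b=16 f=16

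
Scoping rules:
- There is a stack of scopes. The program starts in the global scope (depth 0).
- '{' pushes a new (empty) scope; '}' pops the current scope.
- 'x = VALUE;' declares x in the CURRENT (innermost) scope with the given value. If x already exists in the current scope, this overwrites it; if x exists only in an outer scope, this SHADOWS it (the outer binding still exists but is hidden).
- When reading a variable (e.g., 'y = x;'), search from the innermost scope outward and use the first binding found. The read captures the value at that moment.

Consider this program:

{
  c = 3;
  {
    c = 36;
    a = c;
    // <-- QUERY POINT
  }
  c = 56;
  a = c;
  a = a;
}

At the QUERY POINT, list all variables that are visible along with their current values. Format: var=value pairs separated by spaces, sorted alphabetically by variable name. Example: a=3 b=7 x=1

Answer: a=36 c=36

Derivation:
Step 1: enter scope (depth=1)
Step 2: declare c=3 at depth 1
Step 3: enter scope (depth=2)
Step 4: declare c=36 at depth 2
Step 5: declare a=(read c)=36 at depth 2
Visible at query point: a=36 c=36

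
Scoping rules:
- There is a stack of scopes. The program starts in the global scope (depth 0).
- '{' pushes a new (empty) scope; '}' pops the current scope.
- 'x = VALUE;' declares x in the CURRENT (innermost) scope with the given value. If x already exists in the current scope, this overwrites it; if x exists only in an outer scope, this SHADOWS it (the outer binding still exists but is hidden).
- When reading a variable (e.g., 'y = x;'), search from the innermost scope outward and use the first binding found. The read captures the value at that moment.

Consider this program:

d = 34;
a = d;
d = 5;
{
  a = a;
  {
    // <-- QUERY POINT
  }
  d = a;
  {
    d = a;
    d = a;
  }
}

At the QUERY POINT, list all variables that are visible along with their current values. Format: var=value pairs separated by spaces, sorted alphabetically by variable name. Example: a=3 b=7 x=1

Answer: a=34 d=5

Derivation:
Step 1: declare d=34 at depth 0
Step 2: declare a=(read d)=34 at depth 0
Step 3: declare d=5 at depth 0
Step 4: enter scope (depth=1)
Step 5: declare a=(read a)=34 at depth 1
Step 6: enter scope (depth=2)
Visible at query point: a=34 d=5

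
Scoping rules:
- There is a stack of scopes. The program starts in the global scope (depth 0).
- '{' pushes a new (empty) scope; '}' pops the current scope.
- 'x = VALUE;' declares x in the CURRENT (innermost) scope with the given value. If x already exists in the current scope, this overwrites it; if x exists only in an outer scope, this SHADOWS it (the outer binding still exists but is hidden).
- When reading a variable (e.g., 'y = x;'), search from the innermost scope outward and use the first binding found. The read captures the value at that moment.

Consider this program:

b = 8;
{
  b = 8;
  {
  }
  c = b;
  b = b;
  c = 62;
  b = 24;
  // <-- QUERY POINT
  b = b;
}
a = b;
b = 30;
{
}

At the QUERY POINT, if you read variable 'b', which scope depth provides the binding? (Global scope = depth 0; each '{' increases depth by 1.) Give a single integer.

Step 1: declare b=8 at depth 0
Step 2: enter scope (depth=1)
Step 3: declare b=8 at depth 1
Step 4: enter scope (depth=2)
Step 5: exit scope (depth=1)
Step 6: declare c=(read b)=8 at depth 1
Step 7: declare b=(read b)=8 at depth 1
Step 8: declare c=62 at depth 1
Step 9: declare b=24 at depth 1
Visible at query point: b=24 c=62

Answer: 1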